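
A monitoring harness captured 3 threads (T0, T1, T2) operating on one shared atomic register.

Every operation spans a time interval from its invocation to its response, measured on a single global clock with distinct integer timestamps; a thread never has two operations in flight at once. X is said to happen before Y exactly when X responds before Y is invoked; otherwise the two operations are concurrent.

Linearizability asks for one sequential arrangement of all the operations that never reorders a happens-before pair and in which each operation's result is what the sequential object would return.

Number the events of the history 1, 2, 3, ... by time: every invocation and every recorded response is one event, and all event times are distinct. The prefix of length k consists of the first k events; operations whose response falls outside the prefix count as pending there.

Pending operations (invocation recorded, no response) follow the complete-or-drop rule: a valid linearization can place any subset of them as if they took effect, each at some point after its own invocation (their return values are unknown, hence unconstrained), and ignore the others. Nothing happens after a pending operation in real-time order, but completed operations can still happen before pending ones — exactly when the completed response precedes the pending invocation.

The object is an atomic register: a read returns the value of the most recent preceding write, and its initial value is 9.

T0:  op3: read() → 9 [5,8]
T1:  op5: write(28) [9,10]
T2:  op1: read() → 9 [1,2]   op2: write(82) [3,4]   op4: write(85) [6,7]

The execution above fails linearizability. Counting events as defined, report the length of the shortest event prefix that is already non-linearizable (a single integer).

events 1..7 are linearizable, e.g. via op1, op2, op3, op4:
step 1: op1 read() → 9 — value 9
step 2: op2 write(82) — value 82
step 3: op3 read() (pending, included) — value 82
step 4: op4 write(85) — value 85
include event 8 — op3 responding at 8 — and every candidate order breaks
one such order, op1, op2, op3, op4, breaks at step 3 where op3 read() → 9 is illegal
one such order, op1, op2, op4, op3, breaks at step 4 where op3 read() → 9 is illegal

8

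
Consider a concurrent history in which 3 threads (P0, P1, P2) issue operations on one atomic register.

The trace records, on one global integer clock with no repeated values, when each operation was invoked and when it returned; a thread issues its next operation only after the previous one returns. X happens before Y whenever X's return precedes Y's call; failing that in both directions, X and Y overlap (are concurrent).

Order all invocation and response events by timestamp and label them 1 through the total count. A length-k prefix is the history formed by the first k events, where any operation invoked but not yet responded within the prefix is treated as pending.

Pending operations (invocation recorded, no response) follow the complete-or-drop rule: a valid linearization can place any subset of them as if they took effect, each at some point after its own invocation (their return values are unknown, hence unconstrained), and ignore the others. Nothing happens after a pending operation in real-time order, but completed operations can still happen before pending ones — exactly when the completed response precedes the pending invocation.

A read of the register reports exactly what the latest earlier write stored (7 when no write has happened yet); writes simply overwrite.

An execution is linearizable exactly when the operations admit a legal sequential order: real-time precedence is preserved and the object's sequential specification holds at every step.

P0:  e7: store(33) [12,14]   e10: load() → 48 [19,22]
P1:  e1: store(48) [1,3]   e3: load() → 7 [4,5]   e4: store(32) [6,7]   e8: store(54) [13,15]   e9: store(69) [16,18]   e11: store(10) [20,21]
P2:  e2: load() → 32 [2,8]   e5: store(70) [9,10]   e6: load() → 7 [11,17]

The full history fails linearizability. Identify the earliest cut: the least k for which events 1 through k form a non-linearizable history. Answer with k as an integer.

5

one valid order for events 1..4 is e1:
1. e1 store(48), leaving value 48
event 5 — e3's response, time 5 — after it, nothing linearizes
include/drop combinations of the 1 pending operation (e2) were all tried; none helps
e.g. e1, e3 (pending dropped): illegal at step 2, since e3 load() → 7 cannot apply there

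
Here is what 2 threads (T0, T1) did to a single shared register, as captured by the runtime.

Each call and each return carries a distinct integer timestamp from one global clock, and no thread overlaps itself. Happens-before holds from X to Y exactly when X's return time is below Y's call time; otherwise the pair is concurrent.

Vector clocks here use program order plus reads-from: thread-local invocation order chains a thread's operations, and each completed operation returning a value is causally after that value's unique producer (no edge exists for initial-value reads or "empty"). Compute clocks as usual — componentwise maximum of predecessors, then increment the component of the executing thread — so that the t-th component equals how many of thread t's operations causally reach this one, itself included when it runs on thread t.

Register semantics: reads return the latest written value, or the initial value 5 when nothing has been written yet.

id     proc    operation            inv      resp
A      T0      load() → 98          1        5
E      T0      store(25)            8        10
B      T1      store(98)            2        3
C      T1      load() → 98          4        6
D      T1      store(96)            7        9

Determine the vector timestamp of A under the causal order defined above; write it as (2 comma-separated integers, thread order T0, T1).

VC(B, invoked at 2): no causal predecessors; +1 on T1 → (0, 1)
merge at C (invoked 4): VC(B)=(0, 1), own-thread bump on T1 → (0, 2)
merge at A (invoked 1): VC(B)=(0, 1), own-thread bump on T0 → (1, 1)
merge at D (invoked 7): VC(C)=(0, 2), own-thread bump on T1 → (0, 3)
merge at E (invoked 8): VC(A)=(1, 1), own-thread bump on T0 → (2, 1)
target: VC(A) = (1, 1)

(1, 1)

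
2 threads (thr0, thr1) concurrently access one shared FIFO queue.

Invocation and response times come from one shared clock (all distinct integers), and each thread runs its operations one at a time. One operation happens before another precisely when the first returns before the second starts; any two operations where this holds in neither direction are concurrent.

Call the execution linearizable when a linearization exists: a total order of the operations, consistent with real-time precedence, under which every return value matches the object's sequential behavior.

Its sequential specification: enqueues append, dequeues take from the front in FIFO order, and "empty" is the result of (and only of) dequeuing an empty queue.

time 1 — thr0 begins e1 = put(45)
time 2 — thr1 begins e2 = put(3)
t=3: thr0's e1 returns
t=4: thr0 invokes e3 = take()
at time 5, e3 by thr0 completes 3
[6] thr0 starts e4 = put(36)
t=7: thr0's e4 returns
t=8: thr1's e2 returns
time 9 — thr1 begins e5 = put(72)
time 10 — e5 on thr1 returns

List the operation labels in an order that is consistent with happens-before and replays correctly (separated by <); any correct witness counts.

step 1: e2 put(3) — queue <3>
step 2: e1 put(45) — queue <3,45>
step 3: e3 take() → 3 — queue <45>
step 4: e4 put(36) — queue <45,36>
step 5: e5 put(72) — queue <45,36,72>

e2 < e1 < e3 < e4 < e5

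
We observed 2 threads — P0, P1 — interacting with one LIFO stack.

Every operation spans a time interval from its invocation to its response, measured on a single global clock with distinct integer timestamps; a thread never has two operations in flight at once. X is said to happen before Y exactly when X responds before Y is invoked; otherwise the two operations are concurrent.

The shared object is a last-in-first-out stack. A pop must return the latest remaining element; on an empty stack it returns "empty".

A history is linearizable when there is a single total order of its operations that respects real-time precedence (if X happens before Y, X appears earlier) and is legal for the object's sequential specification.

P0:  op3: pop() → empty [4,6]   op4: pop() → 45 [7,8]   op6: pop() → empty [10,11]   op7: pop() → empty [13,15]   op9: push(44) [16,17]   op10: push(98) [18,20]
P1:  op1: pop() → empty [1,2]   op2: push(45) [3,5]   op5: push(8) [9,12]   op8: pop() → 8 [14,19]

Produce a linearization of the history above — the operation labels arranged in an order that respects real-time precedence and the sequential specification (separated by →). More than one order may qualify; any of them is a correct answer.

1. op1 pop() → empty, leaving stack <>
2. op3 pop() → empty, leaving stack <>
3. op2 push(45), leaving stack <45>
4. op4 pop() → 45, leaving stack <>
5. op6 pop() → empty, leaving stack <>
6. op5 push(8), leaving stack <8>
7. op8 pop() → 8, leaving stack <>
8. op7 pop() → empty, leaving stack <>
9. op9 push(44), leaving stack <44>
10. op10 push(98), leaving stack <44,98>

op1 → op3 → op2 → op4 → op6 → op5 → op8 → op7 → op9 → op10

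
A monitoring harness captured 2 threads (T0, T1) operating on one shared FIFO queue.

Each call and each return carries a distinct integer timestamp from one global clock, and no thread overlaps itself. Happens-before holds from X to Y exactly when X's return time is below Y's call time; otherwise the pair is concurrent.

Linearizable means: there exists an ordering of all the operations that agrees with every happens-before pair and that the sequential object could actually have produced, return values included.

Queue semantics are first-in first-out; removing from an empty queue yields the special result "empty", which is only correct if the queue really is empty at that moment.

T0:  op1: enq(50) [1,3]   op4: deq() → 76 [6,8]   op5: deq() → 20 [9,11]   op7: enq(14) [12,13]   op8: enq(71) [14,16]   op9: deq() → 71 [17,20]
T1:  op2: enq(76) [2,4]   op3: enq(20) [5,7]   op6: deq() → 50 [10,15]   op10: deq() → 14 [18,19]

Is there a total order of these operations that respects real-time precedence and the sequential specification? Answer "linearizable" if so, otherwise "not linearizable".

witness order: op2, op1, op3, op4, op6, op5, op7, op8, op10, op9
1. op2 enq(76), leaving queue <76>
2. op1 enq(50), leaving queue <76,50>
3. op3 enq(20), leaving queue <76,50,20>
4. op4 deq() → 76, leaving queue <50,20>
5. op6 deq() → 50, leaving queue <20>
6. op5 deq() → 20, leaving queue <>
7. op7 enq(14), leaving queue <14>
8. op8 enq(71), leaving queue <14,71>
9. op10 deq() → 14, leaving queue <71>
10. op9 deq() → 71, leaving queue <>

linearizable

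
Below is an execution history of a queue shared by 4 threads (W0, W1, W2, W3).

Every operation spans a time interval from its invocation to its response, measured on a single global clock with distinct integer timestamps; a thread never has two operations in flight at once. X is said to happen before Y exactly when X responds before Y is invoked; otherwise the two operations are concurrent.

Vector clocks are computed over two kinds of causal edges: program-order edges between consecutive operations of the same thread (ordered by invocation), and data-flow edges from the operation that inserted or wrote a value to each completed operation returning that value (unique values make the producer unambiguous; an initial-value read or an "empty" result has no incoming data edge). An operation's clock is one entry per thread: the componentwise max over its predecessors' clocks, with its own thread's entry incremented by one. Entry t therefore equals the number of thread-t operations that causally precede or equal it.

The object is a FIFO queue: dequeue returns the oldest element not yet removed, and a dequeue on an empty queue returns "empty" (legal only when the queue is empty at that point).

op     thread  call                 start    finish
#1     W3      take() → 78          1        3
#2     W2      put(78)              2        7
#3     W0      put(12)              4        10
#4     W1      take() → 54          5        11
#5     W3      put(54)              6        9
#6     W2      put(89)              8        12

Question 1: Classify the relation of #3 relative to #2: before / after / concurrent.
#3 spans [4,10], #2 spans [2,7]
the intervals overlap in both directions

concurrent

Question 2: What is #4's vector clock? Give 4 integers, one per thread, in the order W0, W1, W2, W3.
#2, invoked 2, has no incoming edges; only W2's bump applies → (0, 0, 1, 0)
#3, invoked 4, has no incoming edges; only W0's bump applies → (1, 0, 0, 0)
from VC(#2)=(0, 0, 1, 0), #1 (invoked 1) maxes components and bumps W3 → (0, 0, 1, 1)
from VC(#2)=(0, 0, 1, 0), #6 (invoked 8) maxes components and bumps W2 → (0, 0, 2, 0)
from VC(#1)=(0, 0, 1, 1), #5 (invoked 6) maxes components and bumps W3 → (0, 0, 1, 2)
from VC(#5)=(0, 0, 1, 2), #4 (invoked 5) maxes components and bumps W1 → (0, 1, 1, 2)
target: VC(#4) = (0, 1, 1, 2)

(0, 1, 1, 2)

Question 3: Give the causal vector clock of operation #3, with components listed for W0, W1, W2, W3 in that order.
VC(#2, invoked at 2): no causal predecessors; +1 on W2 → (0, 0, 1, 0)
VC(#3, invoked at 4): no causal predecessors; +1 on W0 → (1, 0, 0, 0)
VC(#1, invoked at 1): max of VC(#2)=(0, 0, 1, 0), then +1 on thread W3 → (0, 0, 1, 1)
VC(#6, invoked at 8): max of VC(#2)=(0, 0, 1, 0), then +1 on thread W2 → (0, 0, 2, 0)
VC(#5, invoked at 6): max of VC(#1)=(0, 0, 1, 1), then +1 on thread W3 → (0, 0, 1, 2)
VC(#4, invoked at 5): max of VC(#5)=(0, 0, 1, 2), then +1 on thread W1 → (0, 1, 1, 2)
target: VC(#3) = (1, 0, 0, 0)

(1, 0, 0, 0)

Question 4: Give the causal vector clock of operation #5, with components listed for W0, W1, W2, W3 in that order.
root op #2, invoked 2: fresh clock plus W2's own tick → (0, 0, 1, 0)
root op #3, invoked 4: fresh clock plus W0's own tick → (1, 0, 0, 0)
invoked at 1, #1 merges VC(#2)=(0, 0, 1, 0) and bumps W3's slot → (0, 0, 1, 1)
invoked at 8, #6 merges VC(#2)=(0, 0, 1, 0) and bumps W2's slot → (0, 0, 2, 0)
invoked at 6, #5 merges VC(#1)=(0, 0, 1, 1) and bumps W3's slot → (0, 0, 1, 2)
invoked at 5, #4 merges VC(#5)=(0, 0, 1, 2) and bumps W1's slot → (0, 1, 1, 2)
target: VC(#5) = (0, 0, 1, 2)

(0, 0, 1, 2)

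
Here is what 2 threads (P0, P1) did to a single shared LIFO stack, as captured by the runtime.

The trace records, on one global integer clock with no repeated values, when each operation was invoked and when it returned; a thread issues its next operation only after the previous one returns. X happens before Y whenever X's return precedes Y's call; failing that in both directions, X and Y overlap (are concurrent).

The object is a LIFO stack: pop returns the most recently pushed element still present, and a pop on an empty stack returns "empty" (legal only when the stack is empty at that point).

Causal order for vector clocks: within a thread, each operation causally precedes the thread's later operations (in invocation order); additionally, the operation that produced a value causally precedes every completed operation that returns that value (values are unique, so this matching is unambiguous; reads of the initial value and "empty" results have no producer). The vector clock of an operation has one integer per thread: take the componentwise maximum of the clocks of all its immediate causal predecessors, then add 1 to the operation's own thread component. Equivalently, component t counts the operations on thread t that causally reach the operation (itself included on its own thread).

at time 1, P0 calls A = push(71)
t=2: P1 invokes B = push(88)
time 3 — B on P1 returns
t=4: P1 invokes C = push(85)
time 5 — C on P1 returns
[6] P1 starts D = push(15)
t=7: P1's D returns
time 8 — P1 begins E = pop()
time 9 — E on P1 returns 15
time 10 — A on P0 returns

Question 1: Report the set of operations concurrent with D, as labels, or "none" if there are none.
Answer: A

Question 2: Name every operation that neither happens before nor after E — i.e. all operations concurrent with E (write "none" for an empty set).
Answer: A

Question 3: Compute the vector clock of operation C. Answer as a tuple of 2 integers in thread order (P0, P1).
Answer: (0, 2)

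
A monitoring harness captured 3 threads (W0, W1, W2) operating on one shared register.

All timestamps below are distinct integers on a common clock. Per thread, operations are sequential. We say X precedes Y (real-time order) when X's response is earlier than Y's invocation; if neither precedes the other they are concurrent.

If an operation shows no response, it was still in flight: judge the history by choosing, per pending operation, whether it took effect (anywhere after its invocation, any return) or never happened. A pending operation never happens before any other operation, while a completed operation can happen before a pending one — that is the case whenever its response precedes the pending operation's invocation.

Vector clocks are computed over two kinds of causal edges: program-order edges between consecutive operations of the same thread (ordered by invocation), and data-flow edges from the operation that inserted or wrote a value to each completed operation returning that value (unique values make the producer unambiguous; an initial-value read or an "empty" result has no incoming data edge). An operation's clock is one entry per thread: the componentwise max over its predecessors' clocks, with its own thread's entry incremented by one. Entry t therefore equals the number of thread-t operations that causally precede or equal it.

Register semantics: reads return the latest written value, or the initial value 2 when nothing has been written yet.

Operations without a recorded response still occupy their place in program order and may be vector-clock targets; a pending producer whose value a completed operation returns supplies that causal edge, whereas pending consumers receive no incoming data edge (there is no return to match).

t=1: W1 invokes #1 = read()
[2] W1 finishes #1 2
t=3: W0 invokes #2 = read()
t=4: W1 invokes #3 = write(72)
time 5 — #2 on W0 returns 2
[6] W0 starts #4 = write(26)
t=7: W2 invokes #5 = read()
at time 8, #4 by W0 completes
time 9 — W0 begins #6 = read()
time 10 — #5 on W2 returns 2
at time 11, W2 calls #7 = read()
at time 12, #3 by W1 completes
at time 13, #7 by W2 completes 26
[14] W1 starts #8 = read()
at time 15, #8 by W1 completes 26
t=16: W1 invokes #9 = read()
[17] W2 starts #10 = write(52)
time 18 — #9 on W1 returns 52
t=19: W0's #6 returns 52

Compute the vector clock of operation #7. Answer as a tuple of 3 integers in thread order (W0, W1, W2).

invoked at 7, #5 has no predecessors; its own W2 bump gives (0, 0, 1)
invoked at 1, #1 has no predecessors; its own W1 bump gives (0, 1, 0)
invoked at 3, #2 has no predecessors; its own W0 bump gives (1, 0, 0)
#3 (invocation 4): componentwise max over VC(#1)=(0, 1, 0), +1 at W1, giving (0, 2, 0)
#4 (invocation 6): componentwise max over VC(#2)=(1, 0, 0), +1 at W0, giving (2, 0, 0)
#7 (invocation 11): componentwise max over VC(#4)=(2, 0, 0), VC(#5)=(0, 0, 1), +1 at W2, giving (2, 0, 2)
#10 (invocation 17): componentwise max over VC(#7)=(2, 0, 2), +1 at W2, giving (2, 0, 3)
#8 (invocation 14): componentwise max over VC(#3)=(0, 2, 0), VC(#4)=(2, 0, 0), +1 at W1, giving (2, 3, 0)
#6 (invocation 9): componentwise max over VC(#4)=(2, 0, 0), VC(#10)=(2, 0, 3), +1 at W0, giving (3, 0, 3)
#9 (invocation 16): componentwise max over VC(#8)=(2, 3, 0), VC(#10)=(2, 0, 3), +1 at W1, giving (2, 4, 3)
target: VC(#7) = (2, 0, 2)

(2, 0, 2)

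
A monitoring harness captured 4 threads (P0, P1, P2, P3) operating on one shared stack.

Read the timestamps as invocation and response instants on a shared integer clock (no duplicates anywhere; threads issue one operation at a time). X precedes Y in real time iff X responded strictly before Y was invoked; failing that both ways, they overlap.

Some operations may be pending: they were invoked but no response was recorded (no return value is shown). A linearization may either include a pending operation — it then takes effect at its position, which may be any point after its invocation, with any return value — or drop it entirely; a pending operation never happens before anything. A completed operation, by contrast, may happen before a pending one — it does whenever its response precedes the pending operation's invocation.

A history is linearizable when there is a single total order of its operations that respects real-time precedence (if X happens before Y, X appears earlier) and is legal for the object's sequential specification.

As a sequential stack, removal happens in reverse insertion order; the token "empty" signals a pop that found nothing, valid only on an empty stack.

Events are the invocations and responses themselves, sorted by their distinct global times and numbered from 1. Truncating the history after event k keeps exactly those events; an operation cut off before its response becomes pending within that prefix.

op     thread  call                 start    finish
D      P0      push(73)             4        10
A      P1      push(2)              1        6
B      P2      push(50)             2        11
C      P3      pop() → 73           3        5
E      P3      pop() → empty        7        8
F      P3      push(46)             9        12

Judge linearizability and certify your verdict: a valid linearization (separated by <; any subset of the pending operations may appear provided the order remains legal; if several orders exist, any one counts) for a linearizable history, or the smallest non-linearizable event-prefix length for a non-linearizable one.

events 1..7 are fine; event 8 — the response of E at time 8 — makes the prefix non-linearizable
3 completed operations, 2 real-time-consistent orders — every stack replay fails
no completion choice of the 2 pending operations (B, D) rescues it — every subset was tried
for example A, C, E (pending dropped) fails at step 2: C pop() → 73 is not legal there
for example C, A, E (pending dropped) fails at step 1: C pop() → 73 is not legal there

not linearizable — minimal violating prefix: 8 events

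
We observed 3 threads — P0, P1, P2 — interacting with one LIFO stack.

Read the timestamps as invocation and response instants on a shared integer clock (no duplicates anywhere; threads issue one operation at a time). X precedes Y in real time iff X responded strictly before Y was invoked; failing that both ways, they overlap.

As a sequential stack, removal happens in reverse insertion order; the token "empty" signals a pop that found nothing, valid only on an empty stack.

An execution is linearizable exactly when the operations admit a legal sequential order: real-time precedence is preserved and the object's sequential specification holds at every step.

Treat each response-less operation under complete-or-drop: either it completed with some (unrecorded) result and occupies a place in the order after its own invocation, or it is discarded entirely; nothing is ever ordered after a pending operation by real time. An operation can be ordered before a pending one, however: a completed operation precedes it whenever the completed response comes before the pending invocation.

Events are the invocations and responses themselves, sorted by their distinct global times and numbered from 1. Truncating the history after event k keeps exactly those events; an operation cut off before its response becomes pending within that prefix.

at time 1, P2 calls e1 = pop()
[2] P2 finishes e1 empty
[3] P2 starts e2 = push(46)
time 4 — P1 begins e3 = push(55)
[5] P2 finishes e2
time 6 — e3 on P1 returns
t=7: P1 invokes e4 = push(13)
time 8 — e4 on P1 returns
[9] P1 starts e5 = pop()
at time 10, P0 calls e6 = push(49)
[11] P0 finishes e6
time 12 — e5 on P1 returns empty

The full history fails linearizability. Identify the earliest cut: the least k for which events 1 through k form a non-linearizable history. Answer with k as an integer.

12

one valid order for events 1..11 is e1, e2, e3, e4, e5, e6:
1. e1 pop() → empty, leaving stack <>
2. e2 push(46), leaving stack <46>
3. e3 push(55), leaving stack <46,55>
4. e4 push(13), leaving stack <46,55,13>
5. e5 pop() (pending, included), leaving stack <46,55>
6. e6 push(49), leaving stack <46,55,49>
adding event 12 (e5 responds at 12) leaves no legal real-time order
sample order e1, e2, e3, e4, e5, e6 stalls at step 5 — e5 pop() → empty has no legal effect
sample order e1, e2, e3, e4, e6, e5 stalls at step 6 — e5 pop() → empty has no legal effect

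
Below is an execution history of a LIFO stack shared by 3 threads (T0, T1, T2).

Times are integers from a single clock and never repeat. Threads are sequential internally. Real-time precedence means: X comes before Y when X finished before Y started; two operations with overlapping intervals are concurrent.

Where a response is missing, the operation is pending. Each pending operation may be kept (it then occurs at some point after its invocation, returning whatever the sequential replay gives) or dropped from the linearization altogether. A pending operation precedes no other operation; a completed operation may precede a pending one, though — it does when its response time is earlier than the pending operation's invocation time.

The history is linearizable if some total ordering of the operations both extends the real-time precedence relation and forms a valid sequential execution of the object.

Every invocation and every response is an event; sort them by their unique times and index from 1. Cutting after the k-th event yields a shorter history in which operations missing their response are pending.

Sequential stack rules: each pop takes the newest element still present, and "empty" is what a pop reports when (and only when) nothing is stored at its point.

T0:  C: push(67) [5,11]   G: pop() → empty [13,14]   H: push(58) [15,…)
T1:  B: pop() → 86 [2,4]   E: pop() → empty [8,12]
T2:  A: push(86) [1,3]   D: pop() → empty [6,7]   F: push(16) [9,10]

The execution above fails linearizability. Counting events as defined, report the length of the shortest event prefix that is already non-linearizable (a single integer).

a valid linearization of events 1..13 exists, for instance A, B, D, E, C, F:
step 1: A push(86) — stack <86>
step 2: B pop() → 86 — stack <>
step 3: D pop() → empty — stack <>
step 4: E pop() → empty — stack <>
step 5: C push(67) — stack <67>
step 6: F push(16) — stack <67,16>
adding event 14 (G responds at 14) leaves no legal real-time order
take A, B, C, D, E, F, G: step 4 already fails, because D pop() → empty cannot occur there
take A, B, C, D, F, E, G: step 4 already fails, because D pop() → empty cannot occur there

14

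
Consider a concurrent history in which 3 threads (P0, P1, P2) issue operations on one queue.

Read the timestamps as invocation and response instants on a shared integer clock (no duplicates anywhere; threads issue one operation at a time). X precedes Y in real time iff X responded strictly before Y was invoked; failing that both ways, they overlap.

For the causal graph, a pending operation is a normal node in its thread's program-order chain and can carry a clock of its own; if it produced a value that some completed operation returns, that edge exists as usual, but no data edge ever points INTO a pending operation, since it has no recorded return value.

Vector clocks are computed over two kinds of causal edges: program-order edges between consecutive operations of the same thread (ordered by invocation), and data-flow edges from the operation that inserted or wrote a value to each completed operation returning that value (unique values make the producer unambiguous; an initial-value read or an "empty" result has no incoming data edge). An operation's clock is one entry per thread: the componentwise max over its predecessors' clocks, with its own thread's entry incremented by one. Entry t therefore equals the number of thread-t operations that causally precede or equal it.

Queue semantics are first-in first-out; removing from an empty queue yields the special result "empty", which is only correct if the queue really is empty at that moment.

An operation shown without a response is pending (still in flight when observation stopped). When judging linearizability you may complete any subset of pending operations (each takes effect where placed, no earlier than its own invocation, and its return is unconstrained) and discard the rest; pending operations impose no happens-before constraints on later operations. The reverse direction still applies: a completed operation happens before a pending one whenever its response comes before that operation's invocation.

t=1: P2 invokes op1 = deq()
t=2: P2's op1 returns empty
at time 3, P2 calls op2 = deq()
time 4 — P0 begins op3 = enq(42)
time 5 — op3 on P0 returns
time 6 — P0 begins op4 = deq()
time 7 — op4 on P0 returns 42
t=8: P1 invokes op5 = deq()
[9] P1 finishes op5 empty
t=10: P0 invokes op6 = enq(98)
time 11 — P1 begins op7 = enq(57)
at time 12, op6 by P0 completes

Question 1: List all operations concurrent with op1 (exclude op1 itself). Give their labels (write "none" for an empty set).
none

overlap test against op1 [1,2]: concurrent iff the interval meets 1..2
op2 [3,…): after
op3 [4,5]: after
op4 [6,7]: after
op5 [8,9]: after
op6 [10,12]: after
op7 [11,…): after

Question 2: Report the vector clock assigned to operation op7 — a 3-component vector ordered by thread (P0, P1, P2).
(0, 2, 0)

root op op1, invoked 1: fresh clock plus P2's own tick → (0, 0, 1)
root op op5, invoked 8: fresh clock plus P1's own tick → (0, 1, 0)
root op op3, invoked 4: fresh clock plus P0's own tick → (1, 0, 0)
VC(op2, invoked at 3): max of VC(op1)=(0, 0, 1), then +1 on thread P2 → (0, 0, 2)
VC(op7, invoked at 11): max of VC(op5)=(0, 1, 0), then +1 on thread P1 → (0, 2, 0)
VC(op4, invoked at 6): max of VC(op3)=(1, 0, 0), then +1 on thread P0 → (2, 0, 0)
VC(op6, invoked at 10): max of VC(op4)=(2, 0, 0), then +1 on thread P0 → (3, 0, 0)
target: VC(op7) = (0, 2, 0)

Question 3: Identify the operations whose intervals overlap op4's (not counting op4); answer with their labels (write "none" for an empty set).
op2

op4 spans [6,7]; an op avoiding the whole window 6..7 is ordered, any other is concurrent
op1 [1,2]: before
op2 [3,…): concurrent
op3 [4,5]: before
op5 [8,9]: after
op6 [10,12]: after
op7 [11,…): after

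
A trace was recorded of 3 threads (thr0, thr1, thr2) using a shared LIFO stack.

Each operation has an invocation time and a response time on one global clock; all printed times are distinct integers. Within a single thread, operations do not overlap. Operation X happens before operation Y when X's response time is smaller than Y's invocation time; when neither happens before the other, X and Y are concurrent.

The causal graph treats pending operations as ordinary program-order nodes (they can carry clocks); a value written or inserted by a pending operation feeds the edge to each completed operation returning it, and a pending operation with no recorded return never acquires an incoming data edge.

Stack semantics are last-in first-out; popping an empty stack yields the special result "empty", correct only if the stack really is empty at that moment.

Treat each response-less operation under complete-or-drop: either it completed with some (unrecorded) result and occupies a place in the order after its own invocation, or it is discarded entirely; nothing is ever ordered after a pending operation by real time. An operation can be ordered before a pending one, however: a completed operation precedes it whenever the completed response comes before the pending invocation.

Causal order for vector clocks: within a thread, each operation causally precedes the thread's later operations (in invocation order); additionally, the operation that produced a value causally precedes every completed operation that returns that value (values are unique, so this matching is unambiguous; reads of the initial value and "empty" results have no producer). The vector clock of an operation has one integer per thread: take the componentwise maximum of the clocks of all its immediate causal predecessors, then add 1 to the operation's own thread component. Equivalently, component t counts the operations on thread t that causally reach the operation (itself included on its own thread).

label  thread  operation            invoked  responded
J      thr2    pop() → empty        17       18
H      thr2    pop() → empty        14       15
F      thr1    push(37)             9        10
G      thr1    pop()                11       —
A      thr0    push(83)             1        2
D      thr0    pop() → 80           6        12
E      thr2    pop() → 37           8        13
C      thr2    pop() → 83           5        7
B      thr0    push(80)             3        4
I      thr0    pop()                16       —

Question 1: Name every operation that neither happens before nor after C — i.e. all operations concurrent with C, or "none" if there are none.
concurrent with C ([5,7]): every op whose interval crosses 5..7
A [1,2]: before
B [3,4]: before
D [6,12]: concurrent
E [8,13]: after
F [9,10]: after
G [11,…): after
H [14,15]: after
I [16,…): after
J [17,18]: after

D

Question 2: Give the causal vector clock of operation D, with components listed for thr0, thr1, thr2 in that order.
root op F, invoked 9: fresh clock plus thr1's own tick → (0, 1, 0)
root op A, invoked 1: fresh clock plus thr0's own tick → (1, 0, 0)
invoked at 11, G merges VC(F)=(0, 1, 0) and bumps thr1's slot → (0, 2, 0)
invoked at 5, C merges VC(A)=(1, 0, 0) and bumps thr2's slot → (1, 0, 1)
invoked at 3, B merges VC(A)=(1, 0, 0) and bumps thr0's slot → (2, 0, 0)
invoked at 6, D merges VC(B)=(2, 0, 0) and bumps thr0's slot → (3, 0, 0)
invoked at 8, E merges VC(C)=(1, 0, 1), VC(F)=(0, 1, 0) and bumps thr2's slot → (1, 1, 2)
invoked at 16, I merges VC(D)=(3, 0, 0) and bumps thr0's slot → (4, 0, 0)
invoked at 14, H merges VC(E)=(1, 1, 2) and bumps thr2's slot → (1, 1, 3)
invoked at 17, J merges VC(H)=(1, 1, 3) and bumps thr2's slot → (1, 1, 4)
target: VC(D) = (3, 0, 0)

(3, 0, 0)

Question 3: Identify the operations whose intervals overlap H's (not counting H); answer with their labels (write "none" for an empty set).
overlap test against H [14,15]: concurrent iff the interval meets 14..15
A [1,2]: before
B [3,4]: before
C [5,7]: before
D [6,12]: before
E [8,13]: before
F [9,10]: before
G [11,…): concurrent
I [16,…): after
J [17,18]: after

G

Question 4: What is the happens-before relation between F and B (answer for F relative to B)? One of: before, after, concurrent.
F spans [9,10], B spans [3,4]
resp(B)=4 < inv(F)=9

after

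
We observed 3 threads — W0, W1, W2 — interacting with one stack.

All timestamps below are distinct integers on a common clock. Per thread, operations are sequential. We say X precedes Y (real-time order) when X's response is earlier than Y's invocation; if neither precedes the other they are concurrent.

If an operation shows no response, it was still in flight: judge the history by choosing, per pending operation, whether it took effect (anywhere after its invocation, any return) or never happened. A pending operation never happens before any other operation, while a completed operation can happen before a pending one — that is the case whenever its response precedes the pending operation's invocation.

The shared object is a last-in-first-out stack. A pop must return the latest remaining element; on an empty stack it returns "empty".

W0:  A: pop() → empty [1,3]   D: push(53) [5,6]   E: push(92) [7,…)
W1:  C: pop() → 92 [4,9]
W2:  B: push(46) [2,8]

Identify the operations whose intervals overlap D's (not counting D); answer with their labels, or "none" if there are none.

B, C

concurrent with D ([5,6]): every op whose interval crosses 5..6
A [1,3]: before
B [2,8]: concurrent
C [4,9]: concurrent
E [7,…): after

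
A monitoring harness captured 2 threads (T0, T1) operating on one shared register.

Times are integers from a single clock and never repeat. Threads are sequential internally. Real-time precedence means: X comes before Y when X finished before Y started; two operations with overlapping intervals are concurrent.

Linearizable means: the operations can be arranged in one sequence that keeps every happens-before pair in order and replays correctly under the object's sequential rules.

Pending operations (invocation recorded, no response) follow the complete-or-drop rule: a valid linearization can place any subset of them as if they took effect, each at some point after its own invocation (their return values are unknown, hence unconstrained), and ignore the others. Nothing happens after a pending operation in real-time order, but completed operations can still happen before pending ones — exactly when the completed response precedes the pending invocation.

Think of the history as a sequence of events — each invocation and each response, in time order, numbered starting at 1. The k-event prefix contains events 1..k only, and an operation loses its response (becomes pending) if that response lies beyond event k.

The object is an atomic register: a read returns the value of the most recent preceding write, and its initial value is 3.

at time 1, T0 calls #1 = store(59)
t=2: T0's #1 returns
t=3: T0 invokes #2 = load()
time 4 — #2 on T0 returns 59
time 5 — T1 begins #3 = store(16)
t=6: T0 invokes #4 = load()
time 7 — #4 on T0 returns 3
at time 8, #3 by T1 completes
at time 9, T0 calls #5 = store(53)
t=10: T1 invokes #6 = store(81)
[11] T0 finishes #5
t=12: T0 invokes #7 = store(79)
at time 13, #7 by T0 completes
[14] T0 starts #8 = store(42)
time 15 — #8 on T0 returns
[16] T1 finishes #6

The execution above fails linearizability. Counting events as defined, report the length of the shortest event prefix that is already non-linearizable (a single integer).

a valid linearization of events 1..6 exists, for instance #1, #2:
after step 1 (#1 store(59)): value 59
after step 2 (#2 load() → 59): value 59
adding event 7 (#4 responds at 7) leaves no legal real-time order
no completion choice of the 1 pending operation (#3) rescues it — every subset was tried
take #1, #2, #4 (pending dropped): step 3 already fails, because #4 load() → 3 cannot occur there

7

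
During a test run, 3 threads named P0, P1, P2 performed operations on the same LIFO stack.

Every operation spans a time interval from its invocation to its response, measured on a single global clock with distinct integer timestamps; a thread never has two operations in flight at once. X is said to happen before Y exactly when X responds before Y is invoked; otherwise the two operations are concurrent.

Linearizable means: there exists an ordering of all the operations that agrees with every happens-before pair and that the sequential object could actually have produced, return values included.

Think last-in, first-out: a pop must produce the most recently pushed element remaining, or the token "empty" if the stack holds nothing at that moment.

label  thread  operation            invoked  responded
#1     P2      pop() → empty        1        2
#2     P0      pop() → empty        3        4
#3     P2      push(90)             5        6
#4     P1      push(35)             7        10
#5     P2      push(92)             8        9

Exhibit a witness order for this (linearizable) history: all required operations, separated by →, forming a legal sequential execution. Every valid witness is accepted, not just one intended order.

step 1: #1 pop() → empty — stack <>
step 2: #2 pop() → empty — stack <>
step 3: #3 push(90) — stack <90>
step 4: #4 push(35) — stack <90,35>
step 5: #5 push(92) — stack <90,35,92>

#1 → #2 → #3 → #4 → #5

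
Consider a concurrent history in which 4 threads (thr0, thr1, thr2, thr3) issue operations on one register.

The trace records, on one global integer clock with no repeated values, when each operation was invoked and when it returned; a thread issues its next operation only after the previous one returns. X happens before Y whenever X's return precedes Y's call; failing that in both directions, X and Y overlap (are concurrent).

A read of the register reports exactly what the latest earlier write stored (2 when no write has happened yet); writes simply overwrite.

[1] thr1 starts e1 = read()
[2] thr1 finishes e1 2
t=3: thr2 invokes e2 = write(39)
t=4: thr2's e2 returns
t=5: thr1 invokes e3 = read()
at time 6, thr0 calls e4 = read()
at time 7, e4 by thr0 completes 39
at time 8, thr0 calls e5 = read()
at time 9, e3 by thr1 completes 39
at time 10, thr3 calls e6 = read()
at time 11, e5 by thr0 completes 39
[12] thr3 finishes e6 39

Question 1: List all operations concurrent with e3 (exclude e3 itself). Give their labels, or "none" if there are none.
Answer: e4, e5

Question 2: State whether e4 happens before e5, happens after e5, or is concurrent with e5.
Answer: before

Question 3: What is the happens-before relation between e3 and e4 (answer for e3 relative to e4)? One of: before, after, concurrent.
Answer: concurrent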